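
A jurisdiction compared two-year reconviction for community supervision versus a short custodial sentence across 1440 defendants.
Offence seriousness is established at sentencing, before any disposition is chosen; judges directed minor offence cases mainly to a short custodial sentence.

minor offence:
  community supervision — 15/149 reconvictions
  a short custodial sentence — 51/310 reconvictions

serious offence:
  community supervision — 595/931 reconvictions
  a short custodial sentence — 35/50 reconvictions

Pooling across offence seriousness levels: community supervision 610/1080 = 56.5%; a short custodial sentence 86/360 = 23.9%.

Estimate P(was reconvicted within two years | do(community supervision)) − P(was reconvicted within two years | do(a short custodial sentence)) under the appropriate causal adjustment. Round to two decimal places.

community supervision is lower inside every offence seriousness stratum but a short custodial sentence is lower in aggregate. Whether to stratify depends on how offence seriousness relates to the disposition.
Offence seriousness differs across dispositions for reasons unrelated to any effect of the disposition itself, and it separately predicts the outcome — a classic confounder. We must compare within offence seriousness levels.
Adjusting over the population distribution of offence seriousness: 0.319·(0.101−0.165) + 0.681·(0.639−0.700) = -0.062.

-0.06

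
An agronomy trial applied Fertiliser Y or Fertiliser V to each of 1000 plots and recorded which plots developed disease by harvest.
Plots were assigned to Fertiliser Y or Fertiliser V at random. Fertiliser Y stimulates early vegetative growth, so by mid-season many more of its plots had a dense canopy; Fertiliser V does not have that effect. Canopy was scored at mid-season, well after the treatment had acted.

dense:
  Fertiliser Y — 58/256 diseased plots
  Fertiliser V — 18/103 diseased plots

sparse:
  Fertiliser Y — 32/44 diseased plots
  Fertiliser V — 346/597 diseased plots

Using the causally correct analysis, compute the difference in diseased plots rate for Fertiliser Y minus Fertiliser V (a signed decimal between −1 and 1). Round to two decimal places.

The stratified and pooled comparisons disagree (Fertiliser V wins within each mid-season canopy; Fertiliser Y wins overall), so the answer turns on the causal role of mid-season canopy.
Stratifying would compare fertilisers among plots the fertilisers themselves sorted into mid-season canopy groups — a form of selection on an intermediate. The unconditioned pooled rates give the total causal effect.
The causal difference is the pooled difference: 0.300 − 0.520 = -0.220.

-0.22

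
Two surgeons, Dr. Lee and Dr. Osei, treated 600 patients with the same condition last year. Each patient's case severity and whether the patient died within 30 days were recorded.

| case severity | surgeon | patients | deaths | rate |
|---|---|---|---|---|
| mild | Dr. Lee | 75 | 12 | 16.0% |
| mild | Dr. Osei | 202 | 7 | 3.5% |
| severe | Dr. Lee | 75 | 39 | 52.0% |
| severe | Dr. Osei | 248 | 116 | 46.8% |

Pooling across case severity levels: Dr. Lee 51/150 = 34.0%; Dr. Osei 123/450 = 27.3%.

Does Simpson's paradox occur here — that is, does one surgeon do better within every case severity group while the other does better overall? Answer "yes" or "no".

no

Within each case severity level (mild 16.0% vs 3.5%; severe 52.0% vs 46.8%), Dr. Osei has the lower rate every time. Pooled: 34.0% vs 27.3% — Dr. Osei has the lower rate overall. They agree.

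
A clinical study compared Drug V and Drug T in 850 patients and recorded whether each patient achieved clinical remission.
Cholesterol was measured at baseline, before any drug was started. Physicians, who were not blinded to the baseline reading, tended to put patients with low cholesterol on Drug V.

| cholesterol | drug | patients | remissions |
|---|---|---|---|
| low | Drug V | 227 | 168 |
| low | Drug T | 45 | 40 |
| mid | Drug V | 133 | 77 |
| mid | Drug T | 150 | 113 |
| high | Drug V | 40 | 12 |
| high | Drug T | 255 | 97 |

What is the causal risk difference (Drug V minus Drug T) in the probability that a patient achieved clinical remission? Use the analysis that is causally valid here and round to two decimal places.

The stratified and pooled comparisons disagree (Drug T wins within each cholesterol; Drug V wins overall), so the answer turns on the causal role of cholesterol.
The imbalance in cholesterol arose from how patients were allocated, not from anything the drug did; and cholesterol independently affects the outcome. The pooled gap is confounded — condition on cholesterol.
Adjusting over the population distribution of cholesterol: 0.320·(0.740−0.889) + 0.333·(0.579−0.753) + 0.347·(0.300−0.380) = -0.134.

-0.13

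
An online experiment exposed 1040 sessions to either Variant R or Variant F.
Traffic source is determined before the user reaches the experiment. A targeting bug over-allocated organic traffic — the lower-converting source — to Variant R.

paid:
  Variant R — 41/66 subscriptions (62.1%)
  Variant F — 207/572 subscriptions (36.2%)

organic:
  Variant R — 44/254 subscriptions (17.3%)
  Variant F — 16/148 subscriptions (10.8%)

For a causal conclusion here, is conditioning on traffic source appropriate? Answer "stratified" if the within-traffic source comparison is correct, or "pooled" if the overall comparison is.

The traffic source-specific comparison favours Variant R throughout, but the pooled figures favour Variant F. The question is whether to condition on traffic source.
Traffic source satisfies the back-door criterion: it is not a descendant of the variant, and it blocks the spurious path from variant to outcome. Adjusting for it (i.e., using the within-traffic source rates) gives the causal effect.
Within each level — paid: 62.1% vs 36.2%; organic: 17.3% vs 10.8% — Variant R is higher every time.

stratified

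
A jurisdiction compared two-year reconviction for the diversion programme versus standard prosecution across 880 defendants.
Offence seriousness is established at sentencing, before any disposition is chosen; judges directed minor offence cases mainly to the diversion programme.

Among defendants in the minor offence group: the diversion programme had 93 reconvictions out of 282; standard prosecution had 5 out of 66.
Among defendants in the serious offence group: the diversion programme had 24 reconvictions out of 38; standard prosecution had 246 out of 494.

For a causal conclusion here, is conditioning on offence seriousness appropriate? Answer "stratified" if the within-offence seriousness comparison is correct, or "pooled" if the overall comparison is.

stratified

standard prosecution is lower inside every offence seriousness stratum but the diversion programme is lower in aggregate. Whether to stratify depends on how offence seriousness relates to the disposition.
Since offence seriousness is a pre-existing factor (not a product of the disposition) and it affects the outcome on its own, it is a confounder. The stratified rates, not the pooled rate, identify the causal effect.
Within each level — minor offence: 33.0% vs 7.6%; serious offence: 63.2% vs 49.8% — standard prosecution is lower every time.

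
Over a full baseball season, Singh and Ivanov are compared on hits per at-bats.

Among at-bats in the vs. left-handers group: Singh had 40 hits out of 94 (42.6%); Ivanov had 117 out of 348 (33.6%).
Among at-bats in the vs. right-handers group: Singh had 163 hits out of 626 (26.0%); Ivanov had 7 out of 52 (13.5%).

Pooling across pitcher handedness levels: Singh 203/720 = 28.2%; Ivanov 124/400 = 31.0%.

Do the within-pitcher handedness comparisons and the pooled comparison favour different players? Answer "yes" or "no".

yes

Within each pitcher handedness level (vs. left-handers 42.6% vs 33.6%; vs. right-handers 26.0% vs 13.5%), Singh has the higher rate every time. Pooled: 28.2% vs 31.0% — Ivanov has the higher rate overall. The two comparisons disagree.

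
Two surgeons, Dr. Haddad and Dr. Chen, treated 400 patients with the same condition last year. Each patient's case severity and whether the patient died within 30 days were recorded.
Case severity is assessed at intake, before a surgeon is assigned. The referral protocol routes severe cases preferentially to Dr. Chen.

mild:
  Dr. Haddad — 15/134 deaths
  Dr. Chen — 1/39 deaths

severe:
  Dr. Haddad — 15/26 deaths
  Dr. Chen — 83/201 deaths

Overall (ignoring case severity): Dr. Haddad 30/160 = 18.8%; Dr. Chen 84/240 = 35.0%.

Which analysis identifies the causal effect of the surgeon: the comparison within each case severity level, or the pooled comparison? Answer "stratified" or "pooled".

stratified

The imbalance in case severity arose from how patients were allocated, not from anything the surgeon did; and case severity independently affects the outcome. The pooled gap is confounded — condition on case severity.
Within each level — mild: 11.2% vs 2.6%; severe: 57.7% vs 41.3% — Dr. Chen is lower every time.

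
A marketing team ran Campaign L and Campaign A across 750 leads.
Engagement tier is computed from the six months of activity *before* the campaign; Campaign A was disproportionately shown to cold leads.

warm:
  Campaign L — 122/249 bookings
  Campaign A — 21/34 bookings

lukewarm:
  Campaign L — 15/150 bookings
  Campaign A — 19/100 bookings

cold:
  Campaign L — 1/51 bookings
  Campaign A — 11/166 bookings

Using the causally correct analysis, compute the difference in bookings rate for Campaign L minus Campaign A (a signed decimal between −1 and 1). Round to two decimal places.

The engagement tier-specific comparison favours Campaign A throughout, but the pooled figures favour Campaign L. The question is whether to condition on engagement tier.
Since engagement tier is a pre-existing factor (not a product of the campaign) and it affects the outcome on its own, it is a confounder. The stratified rates, not the pooled rate, identify the causal effect.
Adjusting over the population distribution of engagement tier: 0.377·(0.490−0.618) + 0.333·(0.100−0.190) + 0.289·(0.020−0.066) = -0.092.

-0.09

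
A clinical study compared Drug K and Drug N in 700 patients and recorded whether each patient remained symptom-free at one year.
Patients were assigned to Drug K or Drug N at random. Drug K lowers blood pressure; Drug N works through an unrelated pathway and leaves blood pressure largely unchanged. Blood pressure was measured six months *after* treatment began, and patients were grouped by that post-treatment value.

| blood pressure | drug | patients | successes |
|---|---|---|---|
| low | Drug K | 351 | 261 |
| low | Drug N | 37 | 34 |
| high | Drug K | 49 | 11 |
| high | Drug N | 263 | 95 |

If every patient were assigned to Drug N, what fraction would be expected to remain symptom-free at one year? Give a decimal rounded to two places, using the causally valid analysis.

The distribution of blood pressure is itself part of what the drug does — it is an intermediate outcome. Holding it fixed would remove that part of the effect; the total effect is the pooled difference.
So P(outcome | do(Drug N)) is just the pooled rate for Drug N: 129/300 = 0.430.

0.43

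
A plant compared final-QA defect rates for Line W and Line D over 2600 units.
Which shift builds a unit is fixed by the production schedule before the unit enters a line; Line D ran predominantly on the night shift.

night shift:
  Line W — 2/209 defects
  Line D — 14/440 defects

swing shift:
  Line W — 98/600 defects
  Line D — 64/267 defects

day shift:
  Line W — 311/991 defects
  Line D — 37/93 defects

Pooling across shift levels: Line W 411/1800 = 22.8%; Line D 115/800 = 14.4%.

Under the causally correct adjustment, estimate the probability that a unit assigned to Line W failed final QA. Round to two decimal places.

0.19

Nothing the line does changes shift; the imbalance is an allocation artefact. With shift also predicting the outcome, the pooled figure is confounded, and the within-stratum comparison is the causal one.
Standardising Line W to the population shift mix: 0.250·2/209 + 0.333·98/600 + 0.417·311/991 = 0.188.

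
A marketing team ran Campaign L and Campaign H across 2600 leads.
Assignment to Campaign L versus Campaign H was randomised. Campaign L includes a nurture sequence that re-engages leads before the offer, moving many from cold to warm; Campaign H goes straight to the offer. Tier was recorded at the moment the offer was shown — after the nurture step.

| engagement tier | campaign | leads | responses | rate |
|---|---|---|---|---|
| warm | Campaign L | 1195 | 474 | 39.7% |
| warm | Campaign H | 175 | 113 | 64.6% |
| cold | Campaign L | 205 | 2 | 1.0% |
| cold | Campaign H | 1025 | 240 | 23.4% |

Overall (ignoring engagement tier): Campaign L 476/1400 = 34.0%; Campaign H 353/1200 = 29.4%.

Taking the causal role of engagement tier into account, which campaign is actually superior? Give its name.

Campaign L

The stratified and pooled comparisons disagree (Campaign H wins within each engagement tier; Campaign L wins overall), so the answer turns on the causal role of engagement tier.
Engagement tier lies on the pathway campaign → engagement tier → outcome, so adjusting for it blocks the indirect effect. For the total causal effect of campaign, use the unadjusted pooled rates.
Pooled: Campaign L 34.0% vs Campaign H 29.4%; Campaign L is higher overall.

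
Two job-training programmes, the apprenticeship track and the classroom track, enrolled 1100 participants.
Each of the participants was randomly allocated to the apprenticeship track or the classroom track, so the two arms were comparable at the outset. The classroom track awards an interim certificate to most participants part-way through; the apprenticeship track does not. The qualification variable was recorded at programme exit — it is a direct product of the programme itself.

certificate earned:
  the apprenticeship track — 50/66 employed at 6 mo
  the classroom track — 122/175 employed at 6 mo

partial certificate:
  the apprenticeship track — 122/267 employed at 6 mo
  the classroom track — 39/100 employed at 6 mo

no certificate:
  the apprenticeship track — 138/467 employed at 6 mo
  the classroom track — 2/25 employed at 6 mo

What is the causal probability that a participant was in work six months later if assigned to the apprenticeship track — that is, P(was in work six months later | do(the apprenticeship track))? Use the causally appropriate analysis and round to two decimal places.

0.39

The distribution of qualification attained during the programme is itself part of what the programme does — it is an intermediate outcome. Holding it fixed would remove that part of the effect; the total effect is the pooled difference.
So P(outcome | do(the apprenticeship track)) is just the pooled rate for the apprenticeship track: 310/800 = 0.388.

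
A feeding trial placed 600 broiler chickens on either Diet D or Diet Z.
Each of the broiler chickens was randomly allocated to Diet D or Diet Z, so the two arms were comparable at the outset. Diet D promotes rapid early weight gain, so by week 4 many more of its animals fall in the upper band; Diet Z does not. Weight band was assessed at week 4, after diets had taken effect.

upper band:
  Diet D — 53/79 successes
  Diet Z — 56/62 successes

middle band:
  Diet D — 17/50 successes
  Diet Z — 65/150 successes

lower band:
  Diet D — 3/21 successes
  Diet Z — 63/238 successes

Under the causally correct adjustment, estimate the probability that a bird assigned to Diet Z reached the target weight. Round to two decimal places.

0.41

Within every week-4 weight band level Diet Z has the higher rate, yet pooled Diet D does — Simpson's reversal.
Week-4 weight band lies on the pathway diet → week-4 weight band → outcome, so adjusting for it blocks the indirect effect. For the total causal effect of diet, use the unadjusted pooled rates.
So P(outcome | do(Diet Z)) is just the pooled rate for Diet Z: 184/450 = 0.409.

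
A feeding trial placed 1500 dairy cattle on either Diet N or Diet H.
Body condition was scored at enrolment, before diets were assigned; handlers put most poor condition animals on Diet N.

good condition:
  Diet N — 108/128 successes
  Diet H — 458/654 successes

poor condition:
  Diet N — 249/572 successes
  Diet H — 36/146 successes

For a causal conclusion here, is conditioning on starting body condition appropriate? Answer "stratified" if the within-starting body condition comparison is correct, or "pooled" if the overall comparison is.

The stratified and pooled comparisons disagree (Diet N wins within each starting body condition; Diet H wins overall), so the answer turns on the causal role of starting body condition.
Here starting body condition is a common cause — it drives both which diet a case falls under and the outcome. The crude comparison mixes populations; the stratum-specific rates are the causally relevant ones.
Within each level — good condition: 84.4% vs 70.0%; poor condition: 43.5% vs 24.7% — Diet N is higher every time.

stratified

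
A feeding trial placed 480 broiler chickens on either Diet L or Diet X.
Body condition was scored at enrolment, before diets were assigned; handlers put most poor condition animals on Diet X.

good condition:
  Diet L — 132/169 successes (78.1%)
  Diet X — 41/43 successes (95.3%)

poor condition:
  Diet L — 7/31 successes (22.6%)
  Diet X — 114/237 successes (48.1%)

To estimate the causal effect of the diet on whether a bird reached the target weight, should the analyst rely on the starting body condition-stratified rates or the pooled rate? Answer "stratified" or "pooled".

stratified

Starting body condition is set before the diet has any effect — it is not caused by the diet — and it independently drives the outcome. That makes it a confounder, so the causal comparison is within starting body condition levels.
Within each level — good condition: 78.1% vs 95.3%; poor condition: 22.6% vs 48.1% — Diet X is higher every time.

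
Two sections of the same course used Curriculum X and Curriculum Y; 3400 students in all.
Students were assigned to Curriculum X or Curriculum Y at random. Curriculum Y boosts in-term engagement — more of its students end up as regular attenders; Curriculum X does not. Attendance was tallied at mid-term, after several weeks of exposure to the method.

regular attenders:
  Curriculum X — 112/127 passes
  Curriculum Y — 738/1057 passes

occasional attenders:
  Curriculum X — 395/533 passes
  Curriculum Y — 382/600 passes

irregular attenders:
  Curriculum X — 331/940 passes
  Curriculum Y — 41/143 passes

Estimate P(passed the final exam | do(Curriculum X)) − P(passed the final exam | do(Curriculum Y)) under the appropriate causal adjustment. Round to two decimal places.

Mid-term attendance is recorded after the teaching method and is itself shifted by it — it sits on the causal path from teaching method to outcome. Conditioning on a mediator would strip out part of the effect we want; the pooled comparison gives the total causal effect.
The causal difference is the pooled difference: 0.524 − 0.645 = -0.121.

-0.12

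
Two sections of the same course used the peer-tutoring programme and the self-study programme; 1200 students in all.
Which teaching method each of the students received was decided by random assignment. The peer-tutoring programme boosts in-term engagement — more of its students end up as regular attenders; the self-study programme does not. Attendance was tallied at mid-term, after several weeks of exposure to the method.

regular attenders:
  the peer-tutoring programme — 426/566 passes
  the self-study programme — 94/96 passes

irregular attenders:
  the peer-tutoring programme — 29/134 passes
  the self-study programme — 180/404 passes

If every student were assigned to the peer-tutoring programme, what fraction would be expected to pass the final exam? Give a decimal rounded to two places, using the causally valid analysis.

0.65

The mid-term attendance-specific comparison favours the self-study programme throughout, but the pooled figures favour the peer-tutoring programme. The question is whether to condition on mid-term attendance.
The distribution of mid-term attendance is itself part of what the teaching method does — it is an intermediate outcome. Holding it fixed would remove that part of the effect; the total effect is the pooled difference.
So P(outcome | do(the peer-tutoring programme)) is just the pooled rate for the peer-tutoring programme: 455/700 = 0.650.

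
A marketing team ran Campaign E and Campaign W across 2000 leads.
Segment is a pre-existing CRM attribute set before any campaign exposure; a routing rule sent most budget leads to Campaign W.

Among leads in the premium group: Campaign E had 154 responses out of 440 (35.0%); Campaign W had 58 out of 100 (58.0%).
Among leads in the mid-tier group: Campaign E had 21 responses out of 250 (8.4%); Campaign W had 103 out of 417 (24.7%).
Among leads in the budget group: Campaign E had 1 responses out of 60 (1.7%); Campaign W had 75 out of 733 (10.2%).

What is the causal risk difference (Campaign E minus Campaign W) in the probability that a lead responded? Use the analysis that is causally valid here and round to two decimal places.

-0.15

Campaign W is higher inside every customer segment stratum but Campaign E is higher in aggregate. Whether to stratify depends on how customer segment relates to the campaign.
Since customer segment is a pre-existing factor (not a product of the campaign) and it affects the outcome on its own, it is a confounder. The stratified rates, not the pooled rate, identify the causal effect.
Adjusting over the population distribution of customer segment: 0.270·(0.350−0.580) + 0.334·(0.084−0.247) + 0.397·(0.017−0.102) = -0.150.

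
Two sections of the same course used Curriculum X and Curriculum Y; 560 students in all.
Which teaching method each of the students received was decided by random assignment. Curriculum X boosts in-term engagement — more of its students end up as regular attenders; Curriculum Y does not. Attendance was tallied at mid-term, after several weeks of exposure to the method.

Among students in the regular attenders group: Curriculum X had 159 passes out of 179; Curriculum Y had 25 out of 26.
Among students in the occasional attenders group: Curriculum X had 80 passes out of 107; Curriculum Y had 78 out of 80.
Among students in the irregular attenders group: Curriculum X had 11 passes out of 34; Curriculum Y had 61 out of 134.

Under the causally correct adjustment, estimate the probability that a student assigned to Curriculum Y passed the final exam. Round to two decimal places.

0.68

Because the teaching method influences mid-term attendance, mid-term attendance is a post-treatment mediator, not a confounder. Stratifying on it would bias the estimate; the causal effect is the crude pooled difference.
So P(outcome | do(Curriculum Y)) is just the pooled rate for Curriculum Y: 164/240 = 0.683.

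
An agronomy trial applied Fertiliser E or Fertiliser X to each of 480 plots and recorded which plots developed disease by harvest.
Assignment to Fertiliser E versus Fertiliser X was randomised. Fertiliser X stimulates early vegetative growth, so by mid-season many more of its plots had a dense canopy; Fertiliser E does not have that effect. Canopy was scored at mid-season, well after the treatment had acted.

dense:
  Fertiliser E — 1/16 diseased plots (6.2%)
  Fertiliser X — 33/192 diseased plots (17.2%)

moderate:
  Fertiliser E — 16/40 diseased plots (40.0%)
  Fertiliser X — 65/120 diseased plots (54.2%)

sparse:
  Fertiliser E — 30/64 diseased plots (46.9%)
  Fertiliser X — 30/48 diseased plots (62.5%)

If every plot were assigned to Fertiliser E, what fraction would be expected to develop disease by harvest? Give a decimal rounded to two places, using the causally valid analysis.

0.39

The mid-season canopy-specific comparison favours Fertiliser E throughout, but the pooled figures favour Fertiliser X. The question is whether to condition on mid-season canopy.
Mid-season canopy here is a post-treatment variable shaped by the fertiliser; conditioning on it would introduce bias rather than remove it. The overall comparison is the causal one.
So P(outcome | do(Fertiliser E)) is just the pooled rate for Fertiliser E: 47/120 = 0.392.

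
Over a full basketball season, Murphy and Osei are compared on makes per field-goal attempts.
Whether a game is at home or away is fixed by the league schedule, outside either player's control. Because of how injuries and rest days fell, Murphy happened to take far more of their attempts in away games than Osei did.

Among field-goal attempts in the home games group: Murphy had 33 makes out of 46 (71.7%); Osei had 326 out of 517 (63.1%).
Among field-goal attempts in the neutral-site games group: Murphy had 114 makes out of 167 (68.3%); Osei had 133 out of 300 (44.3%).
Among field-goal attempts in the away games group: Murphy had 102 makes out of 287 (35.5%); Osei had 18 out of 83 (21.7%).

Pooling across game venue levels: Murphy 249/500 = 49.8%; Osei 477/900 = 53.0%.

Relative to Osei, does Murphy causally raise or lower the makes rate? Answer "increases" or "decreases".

increases

Game venue satisfies the back-door criterion: it is not a descendant of the player, and it blocks the spurious path from player to outcome. Adjusting for it (i.e., using the within-game venue rates) gives the causal effect.
Within each level — home games: 71.7% vs 63.1%; neutral-site games: 68.3% vs 44.3%; away games: 35.5% vs 21.7% — Murphy is higher every time.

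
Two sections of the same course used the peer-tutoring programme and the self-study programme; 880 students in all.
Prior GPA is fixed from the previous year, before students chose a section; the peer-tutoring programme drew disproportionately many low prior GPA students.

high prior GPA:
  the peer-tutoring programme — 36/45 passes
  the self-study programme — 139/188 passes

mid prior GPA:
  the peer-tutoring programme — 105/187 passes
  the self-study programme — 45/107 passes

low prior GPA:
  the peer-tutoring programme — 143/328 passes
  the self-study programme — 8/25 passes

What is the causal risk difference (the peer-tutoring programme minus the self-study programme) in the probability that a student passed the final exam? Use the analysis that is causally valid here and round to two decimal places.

+0.11

Nothing the teaching method does changes prior GPA band; the imbalance is an allocation artefact. With prior GPA band also predicting the outcome, the pooled figure is confounded, and the within-stratum comparison is the causal one.
Adjusting over the population distribution of prior GPA band: 0.265·(0.800−0.739) + 0.334·(0.561−0.421) + 0.401·(0.436−0.320) = +0.110.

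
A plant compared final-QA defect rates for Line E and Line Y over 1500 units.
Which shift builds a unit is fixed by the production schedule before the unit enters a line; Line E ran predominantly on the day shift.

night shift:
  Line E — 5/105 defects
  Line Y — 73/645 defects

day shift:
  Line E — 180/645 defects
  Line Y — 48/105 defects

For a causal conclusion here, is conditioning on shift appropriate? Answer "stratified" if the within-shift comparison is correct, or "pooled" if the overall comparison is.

stratified

Since shift is a pre-existing factor (not a product of the line) and it affects the outcome on its own, it is a confounder. The stratified rates, not the pooled rate, identify the causal effect.
Within each level — night shift: 4.8% vs 11.3%; day shift: 27.9% vs 45.7% — Line E is lower every time.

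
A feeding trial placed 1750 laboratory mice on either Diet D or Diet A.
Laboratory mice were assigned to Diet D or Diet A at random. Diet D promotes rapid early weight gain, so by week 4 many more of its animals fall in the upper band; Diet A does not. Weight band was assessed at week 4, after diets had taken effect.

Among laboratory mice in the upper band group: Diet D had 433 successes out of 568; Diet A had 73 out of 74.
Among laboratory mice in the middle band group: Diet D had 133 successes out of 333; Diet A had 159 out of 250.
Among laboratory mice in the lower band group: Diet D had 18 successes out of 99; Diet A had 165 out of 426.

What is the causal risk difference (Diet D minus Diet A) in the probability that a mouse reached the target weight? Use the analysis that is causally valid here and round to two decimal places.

+0.05

Week-4 weight band lies on the pathway diet → week-4 weight band → outcome, so adjusting for it blocks the indirect effect. For the total causal effect of diet, use the unadjusted pooled rates.
The causal difference is the pooled difference: 0.584 − 0.529 = +0.055.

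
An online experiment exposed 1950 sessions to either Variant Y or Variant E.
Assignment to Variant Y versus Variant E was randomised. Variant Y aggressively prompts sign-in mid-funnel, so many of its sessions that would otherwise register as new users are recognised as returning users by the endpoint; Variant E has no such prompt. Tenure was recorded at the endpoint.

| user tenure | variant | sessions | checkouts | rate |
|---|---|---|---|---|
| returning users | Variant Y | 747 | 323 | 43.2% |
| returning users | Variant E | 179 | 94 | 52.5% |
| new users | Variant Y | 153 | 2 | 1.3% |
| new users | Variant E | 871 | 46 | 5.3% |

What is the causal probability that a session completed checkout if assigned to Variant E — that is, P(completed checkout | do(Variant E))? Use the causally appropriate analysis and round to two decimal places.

Variant E is higher inside every user tenure stratum but Variant Y is higher in aggregate. Whether to stratify depends on how user tenure relates to the variant.
User tenure is recorded after the variant and is itself shifted by it — it sits on the causal path from variant to outcome. Conditioning on a mediator would strip out part of the effect we want; the pooled comparison gives the total causal effect.
So P(outcome | do(Variant E)) is just the pooled rate for Variant E: 140/1050 = 0.133.

0.13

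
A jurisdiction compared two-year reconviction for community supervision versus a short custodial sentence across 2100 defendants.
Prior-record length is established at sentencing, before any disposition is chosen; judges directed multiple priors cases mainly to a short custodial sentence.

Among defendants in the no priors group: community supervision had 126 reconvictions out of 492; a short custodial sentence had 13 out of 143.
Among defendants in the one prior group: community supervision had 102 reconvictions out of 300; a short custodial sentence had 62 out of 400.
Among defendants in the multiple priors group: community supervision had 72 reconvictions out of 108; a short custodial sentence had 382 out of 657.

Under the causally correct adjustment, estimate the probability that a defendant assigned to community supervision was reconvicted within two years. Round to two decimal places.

0.43

a short custodial sentence is lower inside every prior-record length stratum but community supervision is lower in aggregate. Whether to stratify depends on how prior-record length relates to the disposition.
Nothing the disposition does changes prior-record length; the imbalance is an allocation artefact. With prior-record length also predicting the outcome, the pooled figure is confounded, and the within-stratum comparison is the causal one.
Standardising community supervision to the population prior-record length mix: 0.302·126/492 + 0.333·102/300 + 0.364·72/108 = 0.434.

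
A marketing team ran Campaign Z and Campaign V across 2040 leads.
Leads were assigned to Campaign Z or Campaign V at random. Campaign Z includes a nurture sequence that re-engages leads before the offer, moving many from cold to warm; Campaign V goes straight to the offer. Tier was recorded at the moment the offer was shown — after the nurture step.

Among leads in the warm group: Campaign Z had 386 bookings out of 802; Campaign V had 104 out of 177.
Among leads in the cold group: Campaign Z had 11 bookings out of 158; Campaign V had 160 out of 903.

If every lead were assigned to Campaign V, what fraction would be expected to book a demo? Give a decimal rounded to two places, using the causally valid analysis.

Engagement tier here is a post-treatment variable shaped by the campaign; conditioning on it would introduce bias rather than remove it. The overall comparison is the causal one.
So P(outcome | do(Campaign V)) is just the pooled rate for Campaign V: 264/1080 = 0.244.

0.24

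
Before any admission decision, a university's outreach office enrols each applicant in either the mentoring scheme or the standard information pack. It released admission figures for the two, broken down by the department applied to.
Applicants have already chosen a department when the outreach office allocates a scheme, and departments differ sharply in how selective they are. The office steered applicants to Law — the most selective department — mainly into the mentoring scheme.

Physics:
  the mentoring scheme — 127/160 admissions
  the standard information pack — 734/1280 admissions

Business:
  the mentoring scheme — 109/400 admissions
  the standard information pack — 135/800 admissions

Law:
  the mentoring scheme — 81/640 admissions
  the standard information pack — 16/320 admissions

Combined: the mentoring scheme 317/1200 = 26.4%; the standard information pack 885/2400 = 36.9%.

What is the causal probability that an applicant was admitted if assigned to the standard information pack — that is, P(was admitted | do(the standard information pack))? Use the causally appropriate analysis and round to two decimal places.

0.30

The stratified and pooled comparisons disagree (the mentoring scheme wins within each department; the standard information pack wins overall), so the answer turns on the causal role of department.
Department satisfies the back-door criterion: it is not a descendant of the outreach scheme, and it blocks the spurious path from outreach scheme to outcome. Adjusting for it (i.e., using the within-department rates) gives the causal effect.
Standardising the standard information pack to the population department mix: 0.400·734/1280 + 0.333·135/800 + 0.267·16/320 = 0.299.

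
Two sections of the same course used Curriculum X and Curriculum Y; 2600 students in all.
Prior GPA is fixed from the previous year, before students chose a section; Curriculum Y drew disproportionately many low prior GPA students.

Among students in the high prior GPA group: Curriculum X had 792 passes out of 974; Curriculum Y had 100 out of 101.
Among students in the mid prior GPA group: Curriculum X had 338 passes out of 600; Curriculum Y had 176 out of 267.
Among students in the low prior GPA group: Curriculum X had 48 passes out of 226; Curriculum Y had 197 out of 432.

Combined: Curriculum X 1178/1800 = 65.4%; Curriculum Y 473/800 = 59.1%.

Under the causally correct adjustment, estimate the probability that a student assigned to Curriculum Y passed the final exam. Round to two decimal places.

Curriculum Y is higher inside every prior GPA band stratum but Curriculum X is higher in aggregate. Whether to stratify depends on how prior GPA band relates to the teaching method.
The imbalance in prior GPA band arose from how students were allocated, not from anything the teaching method did; and prior GPA band independently affects the outcome. The pooled gap is confounded — condition on prior GPA band.
Standardising Curriculum Y to the population prior GPA band mix: 0.413·100/101 + 0.333·176/267 + 0.253·197/432 = 0.745.

0.74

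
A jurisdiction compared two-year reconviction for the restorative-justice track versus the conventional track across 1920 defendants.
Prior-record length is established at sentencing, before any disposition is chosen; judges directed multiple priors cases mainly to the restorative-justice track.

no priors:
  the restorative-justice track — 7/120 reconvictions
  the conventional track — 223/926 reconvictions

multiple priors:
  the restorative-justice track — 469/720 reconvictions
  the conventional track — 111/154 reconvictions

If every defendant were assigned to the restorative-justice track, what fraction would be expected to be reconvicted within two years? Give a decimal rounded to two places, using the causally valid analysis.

Since prior-record length is a pre-existing factor (not a product of the disposition) and it affects the outcome on its own, it is a confounder. The stratified rates, not the pooled rate, identify the causal effect.
Standardising the restorative-justice track to the population prior-record length mix: 0.545·7/120 + 0.455·469/720 = 0.328.

0.33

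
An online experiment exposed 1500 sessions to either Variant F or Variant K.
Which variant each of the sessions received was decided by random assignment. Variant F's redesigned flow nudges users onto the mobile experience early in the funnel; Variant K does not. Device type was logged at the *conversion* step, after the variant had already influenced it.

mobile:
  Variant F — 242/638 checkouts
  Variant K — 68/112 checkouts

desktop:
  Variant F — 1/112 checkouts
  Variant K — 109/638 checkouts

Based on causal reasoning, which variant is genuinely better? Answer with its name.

Variant F

The distribution of device type is itself part of what the variant does — it is an intermediate outcome. Holding it fixed would remove that part of the effect; the total effect is the pooled difference.
Pooled: Variant F 32.4% vs Variant K 23.6%; Variant F is higher overall.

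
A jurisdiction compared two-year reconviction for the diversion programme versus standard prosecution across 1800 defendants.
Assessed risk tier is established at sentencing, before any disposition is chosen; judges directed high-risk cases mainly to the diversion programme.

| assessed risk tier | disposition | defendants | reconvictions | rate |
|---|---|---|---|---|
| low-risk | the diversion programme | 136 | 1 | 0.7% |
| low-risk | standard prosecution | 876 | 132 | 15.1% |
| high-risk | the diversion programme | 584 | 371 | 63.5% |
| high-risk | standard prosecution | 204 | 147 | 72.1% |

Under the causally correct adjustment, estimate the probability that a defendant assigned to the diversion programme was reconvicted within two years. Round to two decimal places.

0.28

The assessed risk tier-specific comparison favours the diversion programme throughout, but the pooled figures favour standard prosecution. The question is whether to condition on assessed risk tier.
The imbalance in assessed risk tier arose from how defendants were allocated, not from anything the disposition did; and assessed risk tier independently affects the outcome. The pooled gap is confounded — condition on assessed risk tier.
Standardising the diversion programme to the population assessed risk tier mix: 0.562·1/136 + 0.438·371/584 = 0.282.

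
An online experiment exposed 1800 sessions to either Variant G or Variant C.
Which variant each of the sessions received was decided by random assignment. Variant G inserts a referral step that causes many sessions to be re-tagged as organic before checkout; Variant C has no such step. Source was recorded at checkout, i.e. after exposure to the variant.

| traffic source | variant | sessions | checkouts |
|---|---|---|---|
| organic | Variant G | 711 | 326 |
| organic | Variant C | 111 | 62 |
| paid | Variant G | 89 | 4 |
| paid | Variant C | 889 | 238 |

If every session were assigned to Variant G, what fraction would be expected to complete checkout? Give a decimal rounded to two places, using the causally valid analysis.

Traffic source here is a post-treatment variable shaped by the variant; conditioning on it would introduce bias rather than remove it. The overall comparison is the causal one.
So P(outcome | do(Variant G)) is just the pooled rate for Variant G: 330/800 = 0.412.

0.41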